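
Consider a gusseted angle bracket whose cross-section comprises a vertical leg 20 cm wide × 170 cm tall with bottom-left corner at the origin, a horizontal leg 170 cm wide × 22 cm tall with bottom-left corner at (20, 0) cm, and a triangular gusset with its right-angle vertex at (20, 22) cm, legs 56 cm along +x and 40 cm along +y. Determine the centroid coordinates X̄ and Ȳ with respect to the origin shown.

vertical leg: A = 20 × 170 = 3400.00, centroid at (10.00, 85.00).
horizontal leg: A = 170 × 22 = 3740.00, centroid at (105.00, 11.00).
gusset: A = ½·56·40 = 1120.00, centroid at (38.67, 35.33).
ΣA = 8260.00 cm²
ΣAX̄ = (3400.00)(10.00) + (3740.00)(105.00) + (1120.00)(38.67) = 470006.67 cm³
ΣAȲ = (3400.00)(85.00) + (3740.00)(11.00) + (1120.00)(35.33) = 369713.33 cm³
X̄ = 470006.67 / 8260.00 = 56.90 cm
Ȳ = 369713.33 / 8260.00 = 44.76 cm

X̄ = 56.90 cm, Ȳ = 44.76 cm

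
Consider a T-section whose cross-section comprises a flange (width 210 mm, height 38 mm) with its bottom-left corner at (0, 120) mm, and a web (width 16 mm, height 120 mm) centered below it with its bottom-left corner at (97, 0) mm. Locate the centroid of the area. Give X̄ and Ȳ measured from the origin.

X̄ = 105.00 mm, Ȳ = 123.68 mm

Part | A | x̄ᵢ | ȳᵢ | A·x̄ᵢ | A·ȳᵢ
web | 1920.00 | 105.00 | 60.00 | 201600.00 | 115200.00
flange | 7980.00 | 105.00 | 139.00 | 837900.00 | 1109220.00
Σ | 9900.00 |  |  | 1039500.00 | 1224420.00
X̄ = 1039500.00 / 9900.00 = 105.00 mm
Ȳ = 1224420.00 / 9900.00 = 123.68 mm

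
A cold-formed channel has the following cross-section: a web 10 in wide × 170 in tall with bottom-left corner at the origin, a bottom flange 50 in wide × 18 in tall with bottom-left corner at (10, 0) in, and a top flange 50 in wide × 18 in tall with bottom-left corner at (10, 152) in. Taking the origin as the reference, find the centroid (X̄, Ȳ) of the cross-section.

X̄ = 20.43 in, Ȳ = 85.00 in

web: A = 10 × 170 = 1700.00, centroid at (5.00, 85.00).
bottom flange: A = 50 × 18 = 900.00, centroid at (35.00, 9.00).
top flange: A = 50 × 18 = 900.00, centroid at (35.00, 161.00).
ΣA = 3500.00 in², ΣAX̄ = 71500.00 in³, ΣAȲ = 297500.00 in³.
X̄ = 71500.00/3500.00 = 20.43 in; Ȳ = 297500.00/3500.00 = 85.00 in.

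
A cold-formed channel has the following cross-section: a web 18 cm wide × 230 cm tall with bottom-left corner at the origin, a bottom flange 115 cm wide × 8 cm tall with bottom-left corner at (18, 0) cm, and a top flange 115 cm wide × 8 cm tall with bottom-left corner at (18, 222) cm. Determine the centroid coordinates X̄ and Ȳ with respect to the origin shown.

X̄ = 29.46 cm, Ȳ = 115.00 cm

web: A = 18 × 230 = 4140.00, centroid at (9.00, 115.00).
bottom flange: A = 115 × 8 = 920.00, centroid at (75.50, 4.00).
top flange: A = 115 × 8 = 920.00, centroid at (75.50, 226.00).
ΣA = 5980.00 cm², ΣAX̄ = 176180.00 cm³, ΣAȲ = 687700.00 cm³.
X̄ = 176180.00/5980.00 = 29.46 cm; Ȳ = 687700.00/5980.00 = 115.00 cm.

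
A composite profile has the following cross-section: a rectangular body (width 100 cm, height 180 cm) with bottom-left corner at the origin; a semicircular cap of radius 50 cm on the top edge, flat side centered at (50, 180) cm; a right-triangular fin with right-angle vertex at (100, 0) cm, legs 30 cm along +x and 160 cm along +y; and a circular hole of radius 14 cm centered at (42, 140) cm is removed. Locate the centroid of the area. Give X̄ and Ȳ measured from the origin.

rectangular body: A = 100 × 180 = 18000.00, centroid at (50.00, 90.00).
semicircular top: A = ½π·50² = 3926.99, centroid at (50.00, 201.22).
triangular fin: A = ½·30·160 = 2400.00, centroid at (110.00, 53.33).
hole: A = −π·14² = -615.75, centroid at (42.00, 140.00).
ΣA = 23711.24 cm²
ΣAX̄ = (18000.00)(50.00) + (3926.99)(50.00) + (2400.00)(110.00) + (-615.75)(42.00) = 1334487.95 cm³
ΣAȲ = (18000.00)(90.00) + (3926.99)(201.22) + (2400.00)(53.33) + (-615.75)(140.00) = 2451986.38 cm³
X̄ = 1334487.95 / 23711.24 = 56.28 cm
Ȳ = 2451986.38 / 23711.24 = 103.41 cm

X̄ = 56.28 cm, Ȳ = 103.41 cm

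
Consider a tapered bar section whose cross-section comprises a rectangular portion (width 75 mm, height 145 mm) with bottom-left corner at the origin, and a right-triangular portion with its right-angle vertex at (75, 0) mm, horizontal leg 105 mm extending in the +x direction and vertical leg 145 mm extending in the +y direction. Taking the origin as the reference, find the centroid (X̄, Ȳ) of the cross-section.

rectangular portion: A = 75 × 145 = 10875.00, centroid at (37.50, 72.50).
triangular portion: A = ½·105·145 = 7612.50, centroid at (110.00, 48.33).
ΣA = 18487.50 mm²
ΣAX̄ = (10875.00)(37.50) + (7612.50)(110.00) = 1245187.50 mm³
ΣAȲ = (10875.00)(72.50) + (7612.50)(48.33) = 1156375.00 mm³
X̄ = 1245187.50 / 18487.50 = 67.35 mm
Ȳ = 1156375.00 / 18487.50 = 62.55 mm

X̄ = 67.35 mm, Ȳ = 62.55 mm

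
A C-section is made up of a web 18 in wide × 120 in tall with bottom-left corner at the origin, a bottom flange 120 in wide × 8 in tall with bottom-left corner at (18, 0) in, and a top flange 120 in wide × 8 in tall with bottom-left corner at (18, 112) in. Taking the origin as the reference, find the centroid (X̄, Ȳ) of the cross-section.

X̄ = 41.47 in, Ȳ = 60.00 in

Part | A | x̄ᵢ | ȳᵢ | A·x̄ᵢ | A·ȳᵢ
web | 2160.00 | 9.00 | 60.00 | 19440.00 | 129600.00
bottom flange | 960.00 | 78.00 | 4.00 | 74880.00 | 3840.00
top flange | 960.00 | 78.00 | 116.00 | 74880.00 | 111360.00
Σ | 4080.00 |  |  | 169200.00 | 244800.00
X̄ = 169200.00 / 4080.00 = 41.47 in
Ȳ = 244800.00 / 4080.00 = 60.00 in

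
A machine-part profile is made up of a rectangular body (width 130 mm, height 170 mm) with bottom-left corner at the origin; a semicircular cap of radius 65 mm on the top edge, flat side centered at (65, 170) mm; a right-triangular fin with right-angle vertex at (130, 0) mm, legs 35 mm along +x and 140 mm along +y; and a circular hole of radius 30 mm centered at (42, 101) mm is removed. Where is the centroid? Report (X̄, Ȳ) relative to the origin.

X̄ = 73.92 mm, Ȳ = 106.44 mm

rectangular body: A = 130 × 170 = 22100.00, centroid at (65.00, 85.00).
semicircular top: A = ½π·65² = 6636.61, centroid at (65.00, 197.59).
triangular fin: A = ½·35·140 = 2450.00, centroid at (141.67, 46.67).
hole: A = −π·30² = -2827.43, centroid at (42.00, 101.00).
ΣA = 28359.18 mm²
ΣAX̄ = (22100.00)(65.00) + (6636.61)(65.00) + (2450.00)(141.67) + (-2827.43)(42.00) = 2096211.07 mm³
ΣAȲ = (22100.00)(85.00) + (6636.61)(197.59) + (2450.00)(46.67) + (-2827.43)(101.00) = 3018570.36 mm³
X̄ = 2096211.07 / 28359.18 = 73.92 mm
Ȳ = 3018570.36 / 28359.18 = 106.44 mm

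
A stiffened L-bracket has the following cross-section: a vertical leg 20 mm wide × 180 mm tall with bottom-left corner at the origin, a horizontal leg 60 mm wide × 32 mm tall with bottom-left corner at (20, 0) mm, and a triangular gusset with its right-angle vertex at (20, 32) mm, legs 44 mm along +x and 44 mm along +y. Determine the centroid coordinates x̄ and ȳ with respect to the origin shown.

x̄ = 25.52 mm, ȳ = 61.64 mm

vertical leg: A = 20 × 180 = 3600.00, centroid at (10.00, 90.00).
horizontal leg: A = 60 × 32 = 1920.00, centroid at (50.00, 16.00).
gusset: A = ½·44·44 = 968.00, centroid at (34.67, 46.67).
ΣA = 6488.00 mm²
ΣAx̄ = (3600.00)(10.00) + (1920.00)(50.00) + (968.00)(34.67) = 165557.33 mm³
ΣAȳ = (3600.00)(90.00) + (1920.00)(16.00) + (968.00)(46.67) = 399893.33 mm³
x̄ = 165557.33 / 6488.00 = 25.52 mm
ȳ = 399893.33 / 6488.00 = 61.64 mm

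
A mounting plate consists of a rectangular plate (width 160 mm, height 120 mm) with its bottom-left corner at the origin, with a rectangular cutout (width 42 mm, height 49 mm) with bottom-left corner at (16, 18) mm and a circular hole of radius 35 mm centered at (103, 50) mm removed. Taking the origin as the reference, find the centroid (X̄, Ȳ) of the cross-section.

plate: A = 160 × 120 = 19200.00, centroid at (80.00, 60.00).
hole 1: A = −(42 × 49) = -2058.00, centroid at (37.00, 42.50).
hole 2: A = −π·35² = -3848.45, centroid at (103.00, 50.00).
ΣA = 13293.55 mm²
ΣAX̄ = (19200.00)(80.00) + (-2058.00)(37.00) + (-3848.45)(103.00) = 1063463.55 mm³
ΣAȲ = (19200.00)(60.00) + (-2058.00)(42.50) + (-3848.45)(50.00) = 872112.45 mm³
X̄ = 1063463.55 / 13293.55 = 80.00 mm
Ȳ = 872112.45 / 13293.55 = 65.60 mm

X̄ = 80.00 mm, Ȳ = 65.60 mm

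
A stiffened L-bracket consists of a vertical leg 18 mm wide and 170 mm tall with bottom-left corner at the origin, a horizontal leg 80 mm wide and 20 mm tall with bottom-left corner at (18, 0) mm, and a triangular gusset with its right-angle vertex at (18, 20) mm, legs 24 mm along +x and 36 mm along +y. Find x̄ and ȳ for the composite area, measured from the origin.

vertical leg: A = 18 × 170 = 3060.00, centroid at (9.00, 85.00).
horizontal leg: A = 80 × 20 = 1600.00, centroid at (58.00, 10.00).
gusset: A = ½·24·36 = 432.00, centroid at (26.00, 32.00).
ΣA = 5092.00 mm²
ΣAx̄ = (3060.00)(9.00) + (1600.00)(58.00) + (432.00)(26.00) = 131572.00 mm³
ΣAȳ = (3060.00)(85.00) + (1600.00)(10.00) + (432.00)(32.00) = 289924.00 mm³
x̄ = 131572.00 / 5092.00 = 25.84 mm
ȳ = 289924.00 / 5092.00 = 56.94 mm

x̄ = 25.84 mm, ȳ = 56.94 mm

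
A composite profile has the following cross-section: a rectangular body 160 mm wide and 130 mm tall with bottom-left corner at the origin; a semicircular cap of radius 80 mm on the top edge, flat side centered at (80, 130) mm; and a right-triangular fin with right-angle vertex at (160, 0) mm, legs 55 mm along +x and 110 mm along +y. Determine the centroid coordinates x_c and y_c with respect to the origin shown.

Part | A | x̄ᵢ | ȳᵢ | A·x̄ᵢ | A·ȳᵢ
rectangular body | 20800.00 | 80.00 | 65.00 | 1664000.00 | 1352000.00
semicircular top | 10053.10 | 80.00 | 163.95 | 804247.72 | 1648235.88
triangular fin | 3025.00 | 178.33 | 36.67 | 539458.33 | 110916.67
Σ | 33878.10 |  |  | 3007706.05 | 3111152.54
x_c = 3007706.05 / 33878.10 = 88.78 mm
y_c = 3111152.54 / 33878.10 = 91.83 mm

x_c = 88.78 mm, y_c = 91.83 mm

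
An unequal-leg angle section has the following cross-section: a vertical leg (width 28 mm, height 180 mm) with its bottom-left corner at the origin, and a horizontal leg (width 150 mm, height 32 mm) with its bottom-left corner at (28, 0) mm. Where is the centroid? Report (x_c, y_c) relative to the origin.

vertical leg: A = 28 × 180 = 5040.00, centroid at (14.00, 90.00).
horizontal leg: A = 150 × 32 = 4800.00, centroid at (103.00, 16.00).
ΣA = 9840.00 mm², ΣAx_c = 564960.00 mm³, ΣAy_c = 530400.00 mm³.
x_c = 564960.00/9840.00 = 57.41 mm; y_c = 530400.00/9840.00 = 53.90 mm.

x_c = 57.41 mm, y_c = 53.90 mm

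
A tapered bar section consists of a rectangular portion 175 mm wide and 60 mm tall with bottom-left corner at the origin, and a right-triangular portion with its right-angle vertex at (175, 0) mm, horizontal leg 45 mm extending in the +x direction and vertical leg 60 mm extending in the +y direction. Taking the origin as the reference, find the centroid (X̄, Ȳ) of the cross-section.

rectangular portion: A = 175 × 60 = 10500.00, centroid at (87.50, 30.00).
triangular portion: A = ½·45·60 = 1350.00, centroid at (190.00, 20.00).
ΣA = 11850.00 mm²
ΣAX̄ = (10500.00)(87.50) + (1350.00)(190.00) = 1175250.00 mm³
ΣAȲ = (10500.00)(30.00) + (1350.00)(20.00) = 342000.00 mm³
X̄ = 1175250.00 / 11850.00 = 99.18 mm
Ȳ = 342000.00 / 11850.00 = 28.86 mm

X̄ = 99.18 mm, Ȳ = 28.86 mm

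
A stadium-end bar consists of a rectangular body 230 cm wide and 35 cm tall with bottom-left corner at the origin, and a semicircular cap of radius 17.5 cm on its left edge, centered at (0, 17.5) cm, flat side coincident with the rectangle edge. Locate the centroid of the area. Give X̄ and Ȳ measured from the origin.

Part | A | x̄ᵢ | ȳᵢ | A·x̄ᵢ | A·ȳᵢ
rectangular body | 8050.00 | 115.00 | 17.50 | 925750.00 | 140875.00
semicircular end | 481.06 | -7.43 | 17.50 | -3572.92 | 8418.49
Σ | 8531.06 |  |  | 922177.08 | 149293.49
X̄ = 922177.08 / 8531.06 = 108.10 cm
Ȳ = 149293.49 / 8531.06 = 17.50 cm

X̄ = 108.10 cm, Ȳ = 17.50 cm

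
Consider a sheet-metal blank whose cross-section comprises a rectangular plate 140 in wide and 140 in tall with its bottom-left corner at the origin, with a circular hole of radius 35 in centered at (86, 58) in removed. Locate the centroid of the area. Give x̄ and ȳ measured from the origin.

x̄ = 66.09 in, ȳ = 72.93 in

plate: A = 140 × 140 = 19600.00, centroid at (70.00, 70.00).
hole: A = −π·35² = -3848.45, centroid at (86.00, 58.00).
ΣA = 15751.55 in², ΣAx̄ = 1041033.21 in³, ΣAȳ = 1148789.84 in³.
x̄ = 1041033.21/15751.55 = 66.09 in; ȳ = 1148789.84/15751.55 = 72.93 in.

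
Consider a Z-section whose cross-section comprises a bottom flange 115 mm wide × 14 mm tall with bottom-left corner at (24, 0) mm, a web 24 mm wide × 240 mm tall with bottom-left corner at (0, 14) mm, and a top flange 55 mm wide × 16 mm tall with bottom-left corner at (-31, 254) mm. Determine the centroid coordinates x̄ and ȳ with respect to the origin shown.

bottom flange: A = 115 × 14 = 1610.00, centroid at (81.50, 7.00).
web: A = 24 × 240 = 5760.00, centroid at (12.00, 134.00).
top flange: A = 55 × 16 = 880.00, centroid at (-3.50, 262.00).
ΣA = 8250.00 mm², ΣAx̄ = 197255.00 mm³, ΣAȳ = 1013670.00 mm³.
x̄ = 197255.00/8250.00 = 23.91 mm; ȳ = 1013670.00/8250.00 = 122.87 mm.

x̄ = 23.91 mm, ȳ = 122.87 mm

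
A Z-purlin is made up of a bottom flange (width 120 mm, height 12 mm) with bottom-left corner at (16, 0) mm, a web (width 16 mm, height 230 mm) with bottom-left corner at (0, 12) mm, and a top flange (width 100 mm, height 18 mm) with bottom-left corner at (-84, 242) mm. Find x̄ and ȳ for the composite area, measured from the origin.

x̄ = 11.23 mm, ȳ = 134.08 mm

Part | A | x̄ᵢ | ȳᵢ | A·x̄ᵢ | A·ȳᵢ
bottom flange | 1440.00 | 76.00 | 6.00 | 109440.00 | 8640.00
web | 3680.00 | 8.00 | 127.00 | 29440.00 | 467360.00
top flange | 1800.00 | -34.00 | 251.00 | -61200.00 | 451800.00
Σ | 6920.00 |  |  | 77680.00 | 927800.00
x̄ = 77680.00 / 6920.00 = 11.23 mm
ȳ = 927800.00 / 6920.00 = 134.08 mm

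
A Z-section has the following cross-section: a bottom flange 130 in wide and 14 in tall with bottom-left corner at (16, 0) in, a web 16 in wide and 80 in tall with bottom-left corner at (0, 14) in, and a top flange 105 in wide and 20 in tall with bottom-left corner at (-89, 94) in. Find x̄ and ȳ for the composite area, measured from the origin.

x̄ = 15.58 in, ȳ = 57.74 in

bottom flange: A = 130 × 14 = 1820.00, centroid at (81.00, 7.00).
web: A = 16 × 80 = 1280.00, centroid at (8.00, 54.00).
top flange: A = 105 × 20 = 2100.00, centroid at (-36.50, 104.00).
ΣA = 5200.00 in², ΣAx̄ = 81010.00 in³, ΣAȳ = 300260.00 in³.
x̄ = 81010.00/5200.00 = 15.58 in; ȳ = 300260.00/5200.00 = 57.74 in.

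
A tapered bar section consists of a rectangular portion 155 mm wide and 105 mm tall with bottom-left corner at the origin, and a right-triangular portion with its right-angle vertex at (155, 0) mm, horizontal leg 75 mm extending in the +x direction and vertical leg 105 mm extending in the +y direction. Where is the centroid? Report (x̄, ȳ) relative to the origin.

rectangular portion: A = 155 × 105 = 16275.00, centroid at (77.50, 52.50).
triangular portion: A = ½·75·105 = 3937.50, centroid at (180.00, 35.00).
ΣA = 20212.50 mm²
ΣAx̄ = (16275.00)(77.50) + (3937.50)(180.00) = 1970062.50 mm³
ΣAȳ = (16275.00)(52.50) + (3937.50)(35.00) = 992250.00 mm³
x̄ = 1970062.50 / 20212.50 = 97.47 mm
ȳ = 992250.00 / 20212.50 = 49.09 mm

x̄ = 97.47 mm, ȳ = 49.09 mm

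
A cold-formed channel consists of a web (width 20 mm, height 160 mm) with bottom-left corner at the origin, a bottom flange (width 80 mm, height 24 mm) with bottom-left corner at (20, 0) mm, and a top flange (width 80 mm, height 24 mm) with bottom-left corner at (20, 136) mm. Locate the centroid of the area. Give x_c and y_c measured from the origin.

web: A = 20 × 160 = 3200.00, centroid at (10.00, 80.00).
bottom flange: A = 80 × 24 = 1920.00, centroid at (60.00, 12.00).
top flange: A = 80 × 24 = 1920.00, centroid at (60.00, 148.00).
ΣA = 7040.00 mm², ΣAx_c = 262400.00 mm³, ΣAy_c = 563200.00 mm³.
x_c = 262400.00/7040.00 = 37.27 mm; y_c = 563200.00/7040.00 = 80.00 mm.

x_c = 37.27 mm, y_c = 80.00 mm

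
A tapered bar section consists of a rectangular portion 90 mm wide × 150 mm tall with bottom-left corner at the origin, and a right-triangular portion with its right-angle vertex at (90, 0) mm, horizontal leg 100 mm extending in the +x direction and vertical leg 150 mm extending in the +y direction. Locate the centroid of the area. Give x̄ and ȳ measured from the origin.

x̄ = 72.98 mm, ȳ = 66.07 mm

Part | A | x̄ᵢ | ȳᵢ | A·x̄ᵢ | A·ȳᵢ
rectangular portion | 13500.00 | 45.00 | 75.00 | 607500.00 | 1012500.00
triangular portion | 7500.00 | 123.33 | 50.00 | 925000.00 | 375000.00
Σ | 21000.00 |  |  | 1532500.00 | 1387500.00
x̄ = 1532500.00 / 21000.00 = 72.98 mm
ȳ = 1387500.00 / 21000.00 = 66.07 mm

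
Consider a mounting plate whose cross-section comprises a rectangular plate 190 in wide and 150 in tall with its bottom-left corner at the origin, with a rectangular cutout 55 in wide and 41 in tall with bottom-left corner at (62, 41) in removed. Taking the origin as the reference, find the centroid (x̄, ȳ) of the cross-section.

x̄ = 95.47 in, ȳ = 76.16 in

Part | A | x̄ᵢ | ȳᵢ | A·x̄ᵢ | A·ȳᵢ
plate | 28500.00 | 95.00 | 75.00 | 2707500.00 | 2137500.00
hole | -2255.00 | 89.50 | 61.50 | -201822.50 | -138682.50
Σ | 26245.00 |  |  | 2505677.50 | 1998817.50
x̄ = 2505677.50 / 26245.00 = 95.47 in
ȳ = 1998817.50 / 26245.00 = 76.16 in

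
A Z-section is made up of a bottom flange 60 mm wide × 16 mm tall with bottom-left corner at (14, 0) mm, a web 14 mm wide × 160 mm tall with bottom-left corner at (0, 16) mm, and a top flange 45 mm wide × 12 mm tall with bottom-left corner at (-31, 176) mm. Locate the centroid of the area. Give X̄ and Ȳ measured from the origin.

X̄ = 14.26 mm, Ȳ = 85.83 mm

Part | A | x̄ᵢ | ȳᵢ | A·x̄ᵢ | A·ȳᵢ
bottom flange | 960.00 | 44.00 | 8.00 | 42240.00 | 7680.00
web | 2240.00 | 7.00 | 96.00 | 15680.00 | 215040.00
top flange | 540.00 | -8.50 | 182.00 | -4590.00 | 98280.00
Σ | 3740.00 |  |  | 53330.00 | 321000.00
X̄ = 53330.00 / 3740.00 = 14.26 mm
Ȳ = 321000.00 / 3740.00 = 85.83 mm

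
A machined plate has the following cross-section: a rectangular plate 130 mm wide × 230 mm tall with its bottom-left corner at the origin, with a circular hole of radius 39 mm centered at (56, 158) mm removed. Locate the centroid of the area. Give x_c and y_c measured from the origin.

x_c = 66.71 mm, y_c = 106.82 mm

Part | A | x̄ᵢ | ȳᵢ | A·x̄ᵢ | A·ȳᵢ
plate | 29900.00 | 65.00 | 115.00 | 1943500.00 | 3438500.00
hole | -4778.36 | 56.00 | 158.00 | -267588.30 | -754981.26
Σ | 25121.64 |  |  | 1675911.70 | 2683518.74
x_c = 1675911.70 / 25121.64 = 66.71 mm
y_c = 2683518.74 / 25121.64 = 106.82 mm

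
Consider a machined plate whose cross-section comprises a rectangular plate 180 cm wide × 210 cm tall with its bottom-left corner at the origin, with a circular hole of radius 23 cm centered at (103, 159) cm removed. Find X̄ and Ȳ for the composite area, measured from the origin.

Part | A | x̄ᵢ | ȳᵢ | A·x̄ᵢ | A·ȳᵢ
plate | 37800.00 | 90.00 | 105.00 | 3402000.00 | 3969000.00
hole | -1661.90 | 103.00 | 159.00 | -171175.96 | -264242.50
Σ | 36138.10 |  |  | 3230824.04 | 3704757.50
X̄ = 3230824.04 / 36138.10 = 89.40 cm
Ȳ = 3704757.50 / 36138.10 = 102.52 cm

X̄ = 89.40 cm, Ȳ = 102.52 cm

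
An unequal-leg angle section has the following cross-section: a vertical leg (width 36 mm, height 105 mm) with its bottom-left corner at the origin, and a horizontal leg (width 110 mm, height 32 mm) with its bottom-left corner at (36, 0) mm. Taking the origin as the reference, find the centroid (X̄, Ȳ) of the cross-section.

X̄ = 53.20 mm, Ȳ = 34.90 mm

Part | A | x̄ᵢ | ȳᵢ | A·x̄ᵢ | A·ȳᵢ
vertical leg | 3780.00 | 18.00 | 52.50 | 68040.00 | 198450.00
horizontal leg | 3520.00 | 91.00 | 16.00 | 320320.00 | 56320.00
Σ | 7300.00 |  |  | 388360.00 | 254770.00
X̄ = 388360.00 / 7300.00 = 53.20 mm
Ȳ = 254770.00 / 7300.00 = 34.90 mm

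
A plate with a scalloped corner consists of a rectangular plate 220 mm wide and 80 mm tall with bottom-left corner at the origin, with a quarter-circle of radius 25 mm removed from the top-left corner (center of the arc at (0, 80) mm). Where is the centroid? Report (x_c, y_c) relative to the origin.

plate: A = 220 × 80 = 17600.00, centroid at (110.00, 40.00).
removed quarter-circle: A = −¼π·25² = -490.87, centroid at (10.61, 69.39).
ΣA = 17109.13 mm²
ΣAx_c = (17600.00)(110.00) + (-490.87)(10.61) = 1930791.67 mm³
ΣAy_c = (17600.00)(40.00) + (-490.87)(69.39) = 669938.43 mm³
x_c = 1930791.67 / 17109.13 = 112.85 mm
y_c = 669938.43 / 17109.13 = 39.16 mm

x_c = 112.85 mm, y_c = 39.16 mm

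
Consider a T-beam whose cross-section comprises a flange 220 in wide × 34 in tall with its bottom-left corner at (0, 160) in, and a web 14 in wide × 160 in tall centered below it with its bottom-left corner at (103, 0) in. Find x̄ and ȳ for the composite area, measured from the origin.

Part | A | x̄ᵢ | ȳᵢ | A·x̄ᵢ | A·ȳᵢ
web | 2240.00 | 110.00 | 80.00 | 246400.00 | 179200.00
flange | 7480.00 | 110.00 | 177.00 | 822800.00 | 1323960.00
Σ | 9720.00 |  |  | 1069200.00 | 1503160.00
x̄ = 1069200.00 / 9720.00 = 110.00 in
ȳ = 1503160.00 / 9720.00 = 154.65 in

x̄ = 110.00 in, ȳ = 154.65 in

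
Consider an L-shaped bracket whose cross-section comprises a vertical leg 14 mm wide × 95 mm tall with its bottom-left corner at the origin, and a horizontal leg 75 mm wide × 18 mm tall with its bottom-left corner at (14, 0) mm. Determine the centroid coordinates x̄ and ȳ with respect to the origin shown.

vertical leg: A = 14 × 95 = 1330.00, centroid at (7.00, 47.50).
horizontal leg: A = 75 × 18 = 1350.00, centroid at (51.50, 9.00).
ΣA = 2680.00 mm²
ΣAx̄ = (1330.00)(7.00) + (1350.00)(51.50) = 78835.00 mm³
ΣAȳ = (1330.00)(47.50) + (1350.00)(9.00) = 75325.00 mm³
x̄ = 78835.00 / 2680.00 = 29.42 mm
ȳ = 75325.00 / 2680.00 = 28.11 mm

x̄ = 29.42 mm, ȳ = 28.11 mm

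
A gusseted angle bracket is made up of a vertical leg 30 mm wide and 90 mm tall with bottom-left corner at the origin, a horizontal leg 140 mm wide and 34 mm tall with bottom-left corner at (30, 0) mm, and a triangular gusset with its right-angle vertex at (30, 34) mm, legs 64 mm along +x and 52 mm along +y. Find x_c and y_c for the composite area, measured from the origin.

vertical leg: A = 30 × 90 = 2700.00, centroid at (15.00, 45.00).
horizontal leg: A = 140 × 34 = 4760.00, centroid at (100.00, 17.00).
gusset: A = ½·64·52 = 1664.00, centroid at (51.33, 51.33).
ΣA = 9124.00 mm²
ΣAx_c = (2700.00)(15.00) + (4760.00)(100.00) + (1664.00)(51.33) = 601918.67 mm³
ΣAy_c = (2700.00)(45.00) + (4760.00)(17.00) + (1664.00)(51.33) = 287838.67 mm³
x_c = 601918.67 / 9124.00 = 65.97 mm
y_c = 287838.67 / 9124.00 = 31.55 mm

x_c = 65.97 mm, y_c = 31.55 mm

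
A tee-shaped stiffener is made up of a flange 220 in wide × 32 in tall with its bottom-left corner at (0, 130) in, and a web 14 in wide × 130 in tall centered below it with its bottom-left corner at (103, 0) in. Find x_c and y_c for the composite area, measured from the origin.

Part | A | x̄ᵢ | ȳᵢ | A·x̄ᵢ | A·ȳᵢ
web | 1820.00 | 110.00 | 65.00 | 200200.00 | 118300.00
flange | 7040.00 | 110.00 | 146.00 | 774400.00 | 1027840.00
Σ | 8860.00 |  |  | 974600.00 | 1146140.00
x_c = 974600.00 / 8860.00 = 110.00 in
y_c = 1146140.00 / 8860.00 = 129.36 in

x_c = 110.00 in, y_c = 129.36 in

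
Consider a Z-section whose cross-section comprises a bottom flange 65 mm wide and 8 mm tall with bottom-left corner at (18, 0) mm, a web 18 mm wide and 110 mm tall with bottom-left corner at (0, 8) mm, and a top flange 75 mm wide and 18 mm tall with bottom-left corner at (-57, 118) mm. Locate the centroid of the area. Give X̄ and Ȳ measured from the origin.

bottom flange: A = 65 × 8 = 520.00, centroid at (50.50, 4.00).
web: A = 18 × 110 = 1980.00, centroid at (9.00, 63.00).
top flange: A = 75 × 18 = 1350.00, centroid at (-19.50, 127.00).
ΣA = 3850.00 mm²
ΣAX̄ = (520.00)(50.50) + (1980.00)(9.00) + (1350.00)(-19.50) = 17755.00 mm³
ΣAȲ = (520.00)(4.00) + (1980.00)(63.00) + (1350.00)(127.00) = 298270.00 mm³
X̄ = 17755.00 / 3850.00 = 4.61 mm
Ȳ = 298270.00 / 3850.00 = 77.47 mm

X̄ = 4.61 mm, Ȳ = 77.47 mm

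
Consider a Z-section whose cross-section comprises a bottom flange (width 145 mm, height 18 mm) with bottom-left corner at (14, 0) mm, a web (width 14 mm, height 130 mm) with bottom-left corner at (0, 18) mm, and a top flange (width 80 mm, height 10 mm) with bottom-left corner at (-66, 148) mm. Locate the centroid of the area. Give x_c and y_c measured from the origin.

x_c = 41.63 mm, y_c = 56.78 mm

bottom flange: A = 145 × 18 = 2610.00, centroid at (86.50, 9.00).
web: A = 14 × 130 = 1820.00, centroid at (7.00, 83.00).
top flange: A = 80 × 10 = 800.00, centroid at (-26.00, 153.00).
ΣA = 5230.00 mm²
ΣAx_c = (2610.00)(86.50) + (1820.00)(7.00) + (800.00)(-26.00) = 217705.00 mm³
ΣAy_c = (2610.00)(9.00) + (1820.00)(83.00) + (800.00)(153.00) = 296950.00 mm³
x_c = 217705.00 / 5230.00 = 41.63 mm
y_c = 296950.00 / 5230.00 = 56.78 mm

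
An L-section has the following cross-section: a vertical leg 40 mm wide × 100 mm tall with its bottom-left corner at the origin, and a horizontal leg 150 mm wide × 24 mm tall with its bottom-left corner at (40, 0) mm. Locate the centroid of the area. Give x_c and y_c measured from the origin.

x_c = 65.00 mm, y_c = 32.00 mm

vertical leg: A = 40 × 100 = 4000.00, centroid at (20.00, 50.00).
horizontal leg: A = 150 × 24 = 3600.00, centroid at (115.00, 12.00).
ΣA = 7600.00 mm², ΣAx_c = 494000.00 mm³, ΣAy_c = 243200.00 mm³.
x_c = 494000.00/7600.00 = 65.00 mm; y_c = 243200.00/7600.00 = 32.00 mm.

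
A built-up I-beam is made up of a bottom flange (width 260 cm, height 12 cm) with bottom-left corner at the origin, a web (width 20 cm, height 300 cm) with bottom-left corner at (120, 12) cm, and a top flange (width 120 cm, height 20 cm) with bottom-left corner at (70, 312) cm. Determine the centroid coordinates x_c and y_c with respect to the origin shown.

Part | A | x̄ᵢ | ȳᵢ | A·x̄ᵢ | A·ȳᵢ
bottom flange | 3120.00 | 130.00 | 6.00 | 405600.00 | 18720.00
web | 6000.00 | 130.00 | 162.00 | 780000.00 | 972000.00
top flange | 2400.00 | 130.00 | 322.00 | 312000.00 | 772800.00
Σ | 11520.00 |  |  | 1497600.00 | 1763520.00
x_c = 1497600.00 / 11520.00 = 130.00 cm
y_c = 1763520.00 / 11520.00 = 153.08 cm

x_c = 130.00 cm, y_c = 153.08 cm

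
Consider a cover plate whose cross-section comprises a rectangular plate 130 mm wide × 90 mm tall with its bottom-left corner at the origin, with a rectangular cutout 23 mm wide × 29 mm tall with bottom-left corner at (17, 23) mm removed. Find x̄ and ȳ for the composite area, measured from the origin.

plate: A = 130 × 90 = 11700.00, centroid at (65.00, 45.00).
hole: A = −(23 × 29) = -667.00, centroid at (28.50, 37.50).
ΣA = 11033.00 mm²
ΣAx̄ = (11700.00)(65.00) + (-667.00)(28.50) = 741490.50 mm³
ΣAȳ = (11700.00)(45.00) + (-667.00)(37.50) = 501487.50 mm³
x̄ = 741490.50 / 11033.00 = 67.21 mm
ȳ = 501487.50 / 11033.00 = 45.45 mm

x̄ = 67.21 mm, ȳ = 45.45 mm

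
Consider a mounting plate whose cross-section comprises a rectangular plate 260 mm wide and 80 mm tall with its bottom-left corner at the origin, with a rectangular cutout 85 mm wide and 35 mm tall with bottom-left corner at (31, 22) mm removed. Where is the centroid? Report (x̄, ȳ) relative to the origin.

x̄ = 139.43 mm, ȳ = 40.08 mm

Part | A | x̄ᵢ | ȳᵢ | A·x̄ᵢ | A·ȳᵢ
plate | 20800.00 | 130.00 | 40.00 | 2704000.00 | 832000.00
hole | -2975.00 | 73.50 | 39.50 | -218662.50 | -117512.50
Σ | 17825.00 |  |  | 2485337.50 | 714487.50
x̄ = 2485337.50 / 17825.00 = 139.43 mm
ȳ = 714487.50 / 17825.00 = 40.08 mm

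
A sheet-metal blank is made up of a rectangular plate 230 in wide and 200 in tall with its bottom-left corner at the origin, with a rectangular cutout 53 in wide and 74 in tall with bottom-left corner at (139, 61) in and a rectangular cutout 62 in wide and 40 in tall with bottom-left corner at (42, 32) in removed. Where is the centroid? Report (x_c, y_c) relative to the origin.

x_c = 112.63 in, y_c = 103.20 in

plate: A = 230 × 200 = 46000.00, centroid at (115.00, 100.00).
hole 1: A = −(53 × 74) = -3922.00, centroid at (165.50, 98.00).
hole 2: A = −(62 × 40) = -2480.00, centroid at (73.00, 52.00).
ΣA = 39598.00 in², ΣAx_c = 4459869.00 in³, ΣAy_c = 4086684.00 in³.
x_c = 4459869.00/39598.00 = 112.63 in; y_c = 4086684.00/39598.00 = 103.20 in.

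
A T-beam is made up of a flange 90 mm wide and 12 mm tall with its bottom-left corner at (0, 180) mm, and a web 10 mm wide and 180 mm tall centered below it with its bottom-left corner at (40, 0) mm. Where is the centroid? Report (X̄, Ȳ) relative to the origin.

X̄ = 45.00 mm, Ȳ = 126.00 mm

web: A = 10 × 180 = 1800.00, centroid at (45.00, 90.00).
flange: A = 90 × 12 = 1080.00, centroid at (45.00, 186.00).
ΣA = 2880.00 mm²
ΣAX̄ = (1800.00)(45.00) + (1080.00)(45.00) = 129600.00 mm³
ΣAȲ = (1800.00)(90.00) + (1080.00)(186.00) = 362880.00 mm³
X̄ = 129600.00 / 2880.00 = 45.00 mm
Ȳ = 362880.00 / 2880.00 = 126.00 mm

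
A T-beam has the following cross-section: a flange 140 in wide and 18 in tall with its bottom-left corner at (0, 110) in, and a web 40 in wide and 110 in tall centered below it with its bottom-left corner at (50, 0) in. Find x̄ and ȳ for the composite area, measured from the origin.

web: A = 40 × 110 = 4400.00, centroid at (70.00, 55.00).
flange: A = 140 × 18 = 2520.00, centroid at (70.00, 119.00).
ΣA = 6920.00 in²
ΣAx̄ = (4400.00)(70.00) + (2520.00)(70.00) = 484400.00 in³
ΣAȳ = (4400.00)(55.00) + (2520.00)(119.00) = 541880.00 in³
x̄ = 484400.00 / 6920.00 = 70.00 in
ȳ = 541880.00 / 6920.00 = 78.31 in

x̄ = 70.00 in, ȳ = 78.31 in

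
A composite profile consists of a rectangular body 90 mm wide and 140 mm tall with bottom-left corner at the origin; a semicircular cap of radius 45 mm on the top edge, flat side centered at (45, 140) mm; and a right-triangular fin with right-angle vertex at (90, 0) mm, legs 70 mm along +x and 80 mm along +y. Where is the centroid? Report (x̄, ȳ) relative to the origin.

Part | A | x̄ᵢ | ȳᵢ | A·x̄ᵢ | A·ȳᵢ
rectangular body | 12600.00 | 45.00 | 70.00 | 567000.00 | 882000.00
semicircular top | 3180.86 | 45.00 | 159.10 | 143138.82 | 506070.76
triangular fin | 2800.00 | 113.33 | 26.67 | 317333.33 | 74666.67
Σ | 18580.86 |  |  | 1027472.15 | 1462737.43
x̄ = 1027472.15 / 18580.86 = 55.30 mm
ȳ = 1462737.43 / 18580.86 = 78.72 mm

x̄ = 55.30 mm, ȳ = 78.72 mm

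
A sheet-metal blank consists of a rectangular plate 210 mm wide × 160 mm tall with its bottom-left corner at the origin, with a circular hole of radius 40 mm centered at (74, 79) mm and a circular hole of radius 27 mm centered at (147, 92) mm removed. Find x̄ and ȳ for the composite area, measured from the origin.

plate: A = 210 × 160 = 33600.00, centroid at (105.00, 80.00).
hole 1: A = −π·40² = -5026.55, centroid at (74.00, 79.00).
hole 2: A = −π·27² = -2290.22, centroid at (147.00, 92.00).
ΣA = 26283.23 mm²
ΣAx̄ = (33600.00)(105.00) + (-5026.55)(74.00) + (-2290.22)(147.00) = 2819372.94 mm³
ΣAȳ = (33600.00)(80.00) + (-5026.55)(79.00) + (-2290.22)(92.00) = 2080202.35 mm³
x̄ = 2819372.94 / 26283.23 = 107.27 mm
ȳ = 2080202.35 / 26283.23 = 79.15 mm

x̄ = 107.27 mm, ȳ = 79.15 mm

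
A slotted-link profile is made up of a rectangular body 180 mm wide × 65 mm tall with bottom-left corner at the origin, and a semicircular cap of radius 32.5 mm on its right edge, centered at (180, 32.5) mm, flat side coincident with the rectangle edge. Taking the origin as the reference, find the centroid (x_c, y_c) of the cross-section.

x_c = 102.89 mm, y_c = 32.50 mm

rectangular body: A = 180 × 65 = 11700.00, centroid at (90.00, 32.50).
semicircular end: A = ½π·32.5² = 1659.15, centroid at (193.79, 32.50).
ΣA = 13359.15 mm², ΣAx_c = 1374533.07 mm³, ΣAy_c = 434172.49 mm³.
x_c = 1374533.07/13359.15 = 102.89 mm; y_c = 434172.49/13359.15 = 32.50 mm.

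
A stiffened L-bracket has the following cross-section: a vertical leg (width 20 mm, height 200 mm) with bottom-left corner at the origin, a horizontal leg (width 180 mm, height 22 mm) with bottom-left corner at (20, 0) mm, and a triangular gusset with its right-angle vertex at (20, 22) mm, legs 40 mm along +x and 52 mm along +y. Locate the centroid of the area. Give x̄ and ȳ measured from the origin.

x̄ = 56.70 mm, ȳ = 53.83 mm

vertical leg: A = 20 × 200 = 4000.00, centroid at (10.00, 100.00).
horizontal leg: A = 180 × 22 = 3960.00, centroid at (110.00, 11.00).
gusset: A = ½·40·52 = 1040.00, centroid at (33.33, 39.33).
ΣA = 9000.00 mm²
ΣAx̄ = (4000.00)(10.00) + (3960.00)(110.00) + (1040.00)(33.33) = 510266.67 mm³
ΣAȳ = (4000.00)(100.00) + (3960.00)(11.00) + (1040.00)(39.33) = 484466.67 mm³
x̄ = 510266.67 / 9000.00 = 56.70 mm
ȳ = 484466.67 / 9000.00 = 53.83 mm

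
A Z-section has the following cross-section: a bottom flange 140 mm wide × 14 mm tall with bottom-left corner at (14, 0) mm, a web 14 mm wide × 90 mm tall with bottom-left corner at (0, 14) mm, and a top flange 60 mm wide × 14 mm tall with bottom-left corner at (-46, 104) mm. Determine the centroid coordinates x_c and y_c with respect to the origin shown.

bottom flange: A = 140 × 14 = 1960.00, centroid at (84.00, 7.00).
web: A = 14 × 90 = 1260.00, centroid at (7.00, 59.00).
top flange: A = 60 × 14 = 840.00, centroid at (-16.00, 111.00).
ΣA = 4060.00 mm²
ΣAx_c = (1960.00)(84.00) + (1260.00)(7.00) + (840.00)(-16.00) = 160020.00 mm³
ΣAy_c = (1960.00)(7.00) + (1260.00)(59.00) + (840.00)(111.00) = 181300.00 mm³
x_c = 160020.00 / 4060.00 = 39.41 mm
y_c = 181300.00 / 4060.00 = 44.66 mm

x_c = 39.41 mm, y_c = 44.66 mm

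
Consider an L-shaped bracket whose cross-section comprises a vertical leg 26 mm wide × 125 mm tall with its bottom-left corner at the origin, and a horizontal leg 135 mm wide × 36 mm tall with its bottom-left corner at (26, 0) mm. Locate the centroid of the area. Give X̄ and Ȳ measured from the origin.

vertical leg: A = 26 × 125 = 3250.00, centroid at (13.00, 62.50).
horizontal leg: A = 135 × 36 = 4860.00, centroid at (93.50, 18.00).
ΣA = 8110.00 mm²
ΣAX̄ = (3250.00)(13.00) + (4860.00)(93.50) = 496660.00 mm³
ΣAȲ = (3250.00)(62.50) + (4860.00)(18.00) = 290605.00 mm³
X̄ = 496660.00 / 8110.00 = 61.24 mm
Ȳ = 290605.00 / 8110.00 = 35.83 mm

X̄ = 61.24 mm, Ȳ = 35.83 mm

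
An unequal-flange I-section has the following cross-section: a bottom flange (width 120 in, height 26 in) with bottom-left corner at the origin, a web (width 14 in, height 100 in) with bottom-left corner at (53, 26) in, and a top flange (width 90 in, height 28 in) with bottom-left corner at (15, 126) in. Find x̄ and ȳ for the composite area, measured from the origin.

Part | A | x̄ᵢ | ȳᵢ | A·x̄ᵢ | A·ȳᵢ
bottom flange | 3120.00 | 60.00 | 13.00 | 187200.00 | 40560.00
web | 1400.00 | 60.00 | 76.00 | 84000.00 | 106400.00
top flange | 2520.00 | 60.00 | 140.00 | 151200.00 | 352800.00
Σ | 7040.00 |  |  | 422400.00 | 499760.00
x̄ = 422400.00 / 7040.00 = 60.00 in
ȳ = 499760.00 / 7040.00 = 70.99 in

x̄ = 60.00 in, ȳ = 70.99 in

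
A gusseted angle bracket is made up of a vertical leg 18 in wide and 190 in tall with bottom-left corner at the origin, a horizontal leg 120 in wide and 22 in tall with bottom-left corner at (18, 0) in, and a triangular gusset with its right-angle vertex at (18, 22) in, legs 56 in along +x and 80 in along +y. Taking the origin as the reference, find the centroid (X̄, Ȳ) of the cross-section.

X̄ = 38.41 in, Ȳ = 55.78 in

vertical leg: A = 18 × 190 = 3420.00, centroid at (9.00, 95.00).
horizontal leg: A = 120 × 22 = 2640.00, centroid at (78.00, 11.00).
gusset: A = ½·56·80 = 2240.00, centroid at (36.67, 48.67).
ΣA = 8300.00 in², ΣAX̄ = 318833.33 in³, ΣAȲ = 462953.33 in³.
X̄ = 318833.33/8300.00 = 38.41 in; Ȳ = 462953.33/8300.00 = 55.78 in.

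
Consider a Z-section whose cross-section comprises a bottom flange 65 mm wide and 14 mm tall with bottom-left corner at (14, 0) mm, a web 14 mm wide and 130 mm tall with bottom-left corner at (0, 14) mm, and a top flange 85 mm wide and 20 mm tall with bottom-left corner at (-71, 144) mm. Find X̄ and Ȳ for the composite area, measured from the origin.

X̄ = 1.49 mm, Ȳ = 92.99 mm

Part | A | x̄ᵢ | ȳᵢ | A·x̄ᵢ | A·ȳᵢ
bottom flange | 910.00 | 46.50 | 7.00 | 42315.00 | 6370.00
web | 1820.00 | 7.00 | 79.00 | 12740.00 | 143780.00
top flange | 1700.00 | -28.50 | 154.00 | -48450.00 | 261800.00
Σ | 4430.00 |  |  | 6605.00 | 411950.00
X̄ = 6605.00 / 4430.00 = 1.49 mm
Ȳ = 411950.00 / 4430.00 = 92.99 mm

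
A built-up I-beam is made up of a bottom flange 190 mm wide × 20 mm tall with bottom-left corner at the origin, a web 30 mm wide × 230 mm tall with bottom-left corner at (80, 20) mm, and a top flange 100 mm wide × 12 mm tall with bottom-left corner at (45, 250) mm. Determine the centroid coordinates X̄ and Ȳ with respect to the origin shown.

X̄ = 95.00 mm, Ȳ = 107.29 mm

bottom flange: A = 190 × 20 = 3800.00, centroid at (95.00, 10.00).
web: A = 30 × 230 = 6900.00, centroid at (95.00, 135.00).
top flange: A = 100 × 12 = 1200.00, centroid at (95.00, 256.00).
ΣA = 11900.00 mm², ΣAX̄ = 1130500.00 mm³, ΣAȲ = 1276700.00 mm³.
X̄ = 1130500.00/11900.00 = 95.00 mm; Ȳ = 1276700.00/11900.00 = 107.29 mm.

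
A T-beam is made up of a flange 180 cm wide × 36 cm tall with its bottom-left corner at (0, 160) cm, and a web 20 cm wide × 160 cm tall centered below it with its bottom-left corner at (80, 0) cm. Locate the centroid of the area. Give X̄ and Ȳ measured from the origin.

web: A = 20 × 160 = 3200.00, centroid at (90.00, 80.00).
flange: A = 180 × 36 = 6480.00, centroid at (90.00, 178.00).
ΣA = 9680.00 cm², ΣAX̄ = 871200.00 cm³, ΣAȲ = 1409440.00 cm³.
X̄ = 871200.00/9680.00 = 90.00 cm; Ȳ = 1409440.00/9680.00 = 145.60 cm.

X̄ = 90.00 cm, Ȳ = 145.60 cm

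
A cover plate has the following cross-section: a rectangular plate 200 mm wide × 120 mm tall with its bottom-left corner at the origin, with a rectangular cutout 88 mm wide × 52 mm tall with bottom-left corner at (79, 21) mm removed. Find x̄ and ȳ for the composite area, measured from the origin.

x̄ = 94.58 mm, ȳ = 63.06 mm

plate: A = 200 × 120 = 24000.00, centroid at (100.00, 60.00).
hole: A = −(88 × 52) = -4576.00, centroid at (123.00, 47.00).
ΣA = 19424.00 mm²
ΣAx̄ = (24000.00)(100.00) + (-4576.00)(123.00) = 1837152.00 mm³
ΣAȳ = (24000.00)(60.00) + (-4576.00)(47.00) = 1224928.00 mm³
x̄ = 1837152.00 / 19424.00 = 94.58 mm
ȳ = 1224928.00 / 19424.00 = 63.06 mm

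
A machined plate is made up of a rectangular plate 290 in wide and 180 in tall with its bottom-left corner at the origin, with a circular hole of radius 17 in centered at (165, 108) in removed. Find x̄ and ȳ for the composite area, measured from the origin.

plate: A = 290 × 180 = 52200.00, centroid at (145.00, 90.00).
hole: A = −π·17² = -907.92, centroid at (165.00, 108.00).
ΣA = 51292.08 in²
ΣAx̄ = (52200.00)(145.00) + (-907.92)(165.00) = 7419193.15 in³
ΣAȳ = (52200.00)(90.00) + (-907.92)(108.00) = 4599944.61 in³
x̄ = 7419193.15 / 51292.08 = 144.65 in
ȳ = 4599944.61 / 51292.08 = 89.68 in

x̄ = 144.65 in, ȳ = 89.68 in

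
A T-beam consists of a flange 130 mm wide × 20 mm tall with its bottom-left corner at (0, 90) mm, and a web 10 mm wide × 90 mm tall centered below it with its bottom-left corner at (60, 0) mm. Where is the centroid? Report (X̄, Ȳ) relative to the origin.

X̄ = 65.00 mm, Ȳ = 85.86 mm

web: A = 10 × 90 = 900.00, centroid at (65.00, 45.00).
flange: A = 130 × 20 = 2600.00, centroid at (65.00, 100.00).
ΣA = 3500.00 mm², ΣAX̄ = 227500.00 mm³, ΣAȲ = 300500.00 mm³.
X̄ = 227500.00/3500.00 = 65.00 mm; Ȳ = 300500.00/3500.00 = 85.86 mm.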